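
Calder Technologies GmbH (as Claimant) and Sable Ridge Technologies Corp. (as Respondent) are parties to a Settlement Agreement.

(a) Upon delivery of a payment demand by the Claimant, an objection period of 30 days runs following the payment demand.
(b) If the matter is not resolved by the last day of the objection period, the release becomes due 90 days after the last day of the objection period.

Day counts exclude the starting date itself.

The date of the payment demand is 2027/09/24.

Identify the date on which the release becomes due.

2028/01/22

The last day of the objection period: 30 calendar days after 2027/09/24 is 2027/10/24.
Adding 90 calendar days to 2027/10/24 gives 2028/01/22, which is the date on which the release becomes due.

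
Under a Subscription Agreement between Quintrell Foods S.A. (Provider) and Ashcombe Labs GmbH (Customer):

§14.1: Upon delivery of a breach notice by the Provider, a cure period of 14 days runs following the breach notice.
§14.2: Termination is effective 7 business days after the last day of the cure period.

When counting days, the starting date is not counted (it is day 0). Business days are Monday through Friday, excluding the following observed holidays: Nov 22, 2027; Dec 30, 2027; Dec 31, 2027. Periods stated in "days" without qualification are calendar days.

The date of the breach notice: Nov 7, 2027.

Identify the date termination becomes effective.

The last day of the cure period: Nov 7, 2027 + 14 days = Nov 21, 2027.
The date termination becomes effective: 7 business days after Sunday, Nov 21, 2027, skipping weekends and the listed holiday on Nov 22 — Nov 23, Nov 24, Nov 25, Nov 26, Nov 29, Nov 30, Dec 1 — lands on Wednesday, Dec 1, 2027.

Dec 1, 2027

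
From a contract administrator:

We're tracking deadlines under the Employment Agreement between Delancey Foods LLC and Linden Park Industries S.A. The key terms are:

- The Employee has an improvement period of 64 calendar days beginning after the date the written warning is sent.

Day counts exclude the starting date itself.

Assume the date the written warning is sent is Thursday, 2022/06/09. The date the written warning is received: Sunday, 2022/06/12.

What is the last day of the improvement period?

Adding 64 calendar days to 2022/06/09 gives 2022/08/12, which is the last day of the improvement period.

2022/08/12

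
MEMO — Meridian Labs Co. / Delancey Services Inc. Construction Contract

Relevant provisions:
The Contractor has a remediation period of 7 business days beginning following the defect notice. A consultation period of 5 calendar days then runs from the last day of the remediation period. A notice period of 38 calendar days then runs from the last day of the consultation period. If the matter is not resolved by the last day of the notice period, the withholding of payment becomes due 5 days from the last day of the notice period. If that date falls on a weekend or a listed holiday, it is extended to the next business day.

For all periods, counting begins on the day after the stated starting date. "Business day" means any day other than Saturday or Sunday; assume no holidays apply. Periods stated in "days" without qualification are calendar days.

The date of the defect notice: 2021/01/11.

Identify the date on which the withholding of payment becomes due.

From Monday, 2021/01/11, 7 business days (Jan 12, Jan 13, Jan 14, Jan 15, Jan 18, Jan 19, Jan 20, skipping weekends) brings us to Wednesday, 2021/01/20, which is the last day of the remediation period.
Adding 5 calendar days to 2021/01/20 gives 2021/01/25, which is the last day of the consultation period.
Adding 38 calendar days to 2021/01/25 gives 2021/03/04, which is the last day of the notice period.
Adding 5 calendar days to 2021/03/04 gives 2021/03/09, which is the date on which the withholding of payment becomes due. 2021/03/09 is a Tuesday, so no roll-forward applies.

2021/03/09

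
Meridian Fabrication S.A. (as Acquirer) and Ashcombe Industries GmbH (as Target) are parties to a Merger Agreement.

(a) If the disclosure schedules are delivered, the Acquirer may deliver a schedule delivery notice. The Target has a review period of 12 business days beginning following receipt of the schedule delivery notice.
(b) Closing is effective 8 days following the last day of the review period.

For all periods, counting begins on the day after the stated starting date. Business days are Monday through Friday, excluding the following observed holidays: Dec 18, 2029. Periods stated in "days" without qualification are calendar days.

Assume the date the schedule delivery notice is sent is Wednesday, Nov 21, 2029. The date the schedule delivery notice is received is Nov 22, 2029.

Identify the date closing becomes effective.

The last day of the review period: 12 business days after Thursday, Nov 22, 2029, skipping weekends — Nov 23, Nov 26, Nov 27, Nov 28, …, Dec 6, Dec 7, Dec 10 — lands on Monday, Dec 10, 2029.
The date closing becomes effective: 8 calendar days after Dec 10, 2029 is Dec 18, 2029.

Dec 18, 2029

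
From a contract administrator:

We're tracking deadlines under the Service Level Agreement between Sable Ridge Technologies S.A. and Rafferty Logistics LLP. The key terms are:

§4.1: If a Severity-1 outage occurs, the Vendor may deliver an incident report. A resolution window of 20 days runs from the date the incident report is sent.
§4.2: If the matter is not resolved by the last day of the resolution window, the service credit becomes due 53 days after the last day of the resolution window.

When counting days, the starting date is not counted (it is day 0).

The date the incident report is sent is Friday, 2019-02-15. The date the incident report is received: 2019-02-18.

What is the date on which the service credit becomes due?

2019-04-29

Adding 20 calendar days to 2019-02-15 gives 2019-03-07, which is the last day of the resolution window.
Adding 53 calendar days to 2019-03-07 gives 2019-04-29, which is the date on which the service credit becomes due.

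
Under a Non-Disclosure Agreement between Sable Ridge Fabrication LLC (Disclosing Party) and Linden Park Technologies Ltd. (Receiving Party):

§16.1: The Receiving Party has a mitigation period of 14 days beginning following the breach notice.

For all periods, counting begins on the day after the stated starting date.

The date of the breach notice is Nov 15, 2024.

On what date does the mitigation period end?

Nov 29, 2024

The last day of the mitigation period: Nov 15, 2024 + 14 days = Nov 29, 2024.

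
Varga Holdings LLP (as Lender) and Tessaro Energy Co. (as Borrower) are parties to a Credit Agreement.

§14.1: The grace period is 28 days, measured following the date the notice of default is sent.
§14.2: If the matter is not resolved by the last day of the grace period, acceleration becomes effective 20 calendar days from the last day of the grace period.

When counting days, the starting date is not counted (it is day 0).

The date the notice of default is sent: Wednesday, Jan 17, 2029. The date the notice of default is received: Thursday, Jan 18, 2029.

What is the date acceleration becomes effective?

The last day of the grace period: 28 calendar days after Jan 17, 2029 is Feb 14, 2029.
The date acceleration becomes effective: 20 calendar days after Feb 14, 2029 is Mar 6, 2029.

Mar 6, 2029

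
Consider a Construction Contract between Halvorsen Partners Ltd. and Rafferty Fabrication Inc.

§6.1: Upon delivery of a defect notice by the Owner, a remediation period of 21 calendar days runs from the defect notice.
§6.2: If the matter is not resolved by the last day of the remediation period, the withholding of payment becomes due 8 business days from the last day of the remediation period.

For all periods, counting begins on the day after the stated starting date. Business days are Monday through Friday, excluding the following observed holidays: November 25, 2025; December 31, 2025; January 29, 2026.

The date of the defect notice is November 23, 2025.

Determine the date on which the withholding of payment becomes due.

The last day of the remediation period: 21 calendar days after November 23, 2025 is December 14, 2025.
From Sunday, December 14, 2025, 8 business days (Dec 15, Dec 16, Dec 17, Dec 18, Dec 19, Dec 22, Dec 23, Dec 24, skipping weekends) brings us to Wednesday, December 24, 2025, which is the date on which the withholding of payment becomes due.

December 24, 2025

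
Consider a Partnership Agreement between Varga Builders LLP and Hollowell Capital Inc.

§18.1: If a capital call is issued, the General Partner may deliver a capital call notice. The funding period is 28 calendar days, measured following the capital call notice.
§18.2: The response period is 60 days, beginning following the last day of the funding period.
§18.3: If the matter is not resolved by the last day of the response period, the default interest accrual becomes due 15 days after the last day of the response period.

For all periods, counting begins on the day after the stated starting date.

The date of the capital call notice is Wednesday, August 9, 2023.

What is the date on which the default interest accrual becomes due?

Adding 28 calendar days to August 9, 2023 gives September 6, 2023, which is the last day of the funding period.
The last day of the response period: September 6, 2023 + 60 days = November 5, 2023.
Adding 15 calendar days to November 5, 2023 gives November 20, 2023, which is the date on which the default interest accrual becomes due.

November 20, 2023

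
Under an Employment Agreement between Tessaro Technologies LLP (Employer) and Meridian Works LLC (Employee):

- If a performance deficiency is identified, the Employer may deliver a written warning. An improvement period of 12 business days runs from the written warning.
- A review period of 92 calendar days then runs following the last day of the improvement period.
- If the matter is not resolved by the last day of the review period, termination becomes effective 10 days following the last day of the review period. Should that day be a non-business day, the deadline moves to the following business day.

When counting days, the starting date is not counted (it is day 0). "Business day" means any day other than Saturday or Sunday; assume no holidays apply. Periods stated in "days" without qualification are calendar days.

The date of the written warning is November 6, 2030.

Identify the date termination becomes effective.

March 4, 2031

From Wednesday, November 6, 2030, 12 business days (Nov 7, Nov 8, Nov 11, Nov 12, …, Nov 20, Nov 21, Nov 22, skipping weekends) brings us to Friday, November 22, 2030, which is the last day of the improvement period.
The last day of the review period: November 22, 2030 + 92 days = February 22, 2031.
The date termination becomes effective: February 22, 2031 + 10 days = March 4, 2031. March 4, 2031 is a Tuesday, so no roll-forward applies.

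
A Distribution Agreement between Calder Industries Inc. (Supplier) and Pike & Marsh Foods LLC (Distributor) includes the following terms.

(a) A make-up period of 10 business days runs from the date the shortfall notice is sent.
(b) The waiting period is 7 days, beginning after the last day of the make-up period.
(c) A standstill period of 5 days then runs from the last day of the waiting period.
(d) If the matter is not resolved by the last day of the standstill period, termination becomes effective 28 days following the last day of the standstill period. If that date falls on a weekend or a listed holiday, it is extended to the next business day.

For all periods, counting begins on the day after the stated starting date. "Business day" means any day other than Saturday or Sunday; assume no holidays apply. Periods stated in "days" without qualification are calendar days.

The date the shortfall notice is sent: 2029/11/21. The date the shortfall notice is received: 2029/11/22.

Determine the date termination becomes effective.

The last day of the make-up period: 10 business days after Wednesday, 2029/11/21, skipping weekends — Nov 22, Nov 23, Nov 26, Nov 27, Nov 28, Nov 29, Nov 30, Dec 3, Dec 4, Dec 5 — lands on Wednesday, 2029/12/05.
The last day of the waiting period: 2029/12/05 + 7 days = 2029/12/12.
Adding 5 calendar days to 2029/12/12 gives 2029/12/17, which is the last day of the standstill period.
The date termination becomes effective: 28 calendar days after 2029/12/17 is 2030/01/14. 2030/01/14 is a Monday, so no roll-forward applies.

2030/01/14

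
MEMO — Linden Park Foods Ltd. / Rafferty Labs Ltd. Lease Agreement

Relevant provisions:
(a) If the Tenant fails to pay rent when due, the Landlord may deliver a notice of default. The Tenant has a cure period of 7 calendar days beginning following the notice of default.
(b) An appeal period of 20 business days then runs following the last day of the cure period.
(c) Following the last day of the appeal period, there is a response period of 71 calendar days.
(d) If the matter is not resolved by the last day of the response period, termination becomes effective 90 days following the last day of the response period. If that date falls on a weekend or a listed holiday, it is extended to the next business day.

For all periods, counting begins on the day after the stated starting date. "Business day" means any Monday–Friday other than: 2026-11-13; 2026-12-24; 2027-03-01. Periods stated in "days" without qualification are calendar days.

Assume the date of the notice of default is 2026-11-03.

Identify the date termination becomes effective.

The last day of the cure period: 7 calendar days after 2026-11-03 is 2026-11-10.
The last day of the appeal period: 20 business days after Tuesday, 2026-11-10, skipping weekends and the listed holiday on Nov 13 — Nov 11, Nov 12, Nov 16, Nov 17, …, Dec 7, Dec 8, Dec 9 — lands on Wednesday, 2026-12-09.
The last day of the response period: 2026-12-09 + 71 days = 2027-02-18.
The date termination becomes effective: 2027-02-18 + 90 days = 2027-05-19. 2027-05-19 is a Wednesday and is not a listed holiday, so no roll-forward applies.

2027-05-19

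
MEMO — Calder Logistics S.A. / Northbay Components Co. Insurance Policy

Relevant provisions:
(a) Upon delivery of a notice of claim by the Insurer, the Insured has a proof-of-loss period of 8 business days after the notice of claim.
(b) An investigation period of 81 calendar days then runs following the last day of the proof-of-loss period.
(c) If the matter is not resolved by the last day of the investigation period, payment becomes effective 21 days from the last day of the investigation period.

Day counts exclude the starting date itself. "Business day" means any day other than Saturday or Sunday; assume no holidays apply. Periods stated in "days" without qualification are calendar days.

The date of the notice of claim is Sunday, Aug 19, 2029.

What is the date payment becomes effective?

From Sunday, Aug 19, 2029, 8 business days (Aug 20, Aug 21, Aug 22, Aug 23, Aug 24, Aug 27, Aug 28, Aug 29, skipping weekends) brings us to Wednesday, Aug 29, 2029, which is the last day of the proof-of-loss period.
Adding 81 calendar days to Aug 29, 2029 gives Nov 18, 2029, which is the last day of the investigation period.
Adding 21 calendar days to Nov 18, 2029 gives Dec 9, 2029, which is the date payment becomes effective.

Dec 9, 2029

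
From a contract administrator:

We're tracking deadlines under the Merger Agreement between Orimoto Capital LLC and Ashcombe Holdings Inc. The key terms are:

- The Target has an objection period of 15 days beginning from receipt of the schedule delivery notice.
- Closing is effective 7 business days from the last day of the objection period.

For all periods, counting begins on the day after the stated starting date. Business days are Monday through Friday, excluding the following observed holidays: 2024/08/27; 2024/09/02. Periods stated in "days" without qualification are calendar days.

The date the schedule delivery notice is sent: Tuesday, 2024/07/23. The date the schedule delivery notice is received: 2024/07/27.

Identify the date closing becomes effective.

The last day of the objection period: 15 calendar days after 2024/07/27 is 2024/08/11.
From Sunday, 2024/08/11, 7 business days (Aug 12, Aug 13, Aug 14, Aug 15, Aug 16, Aug 19, Aug 20, skipping weekends) brings us to Tuesday, 2024/08/20, which is the date closing becomes effective.

2024/08/20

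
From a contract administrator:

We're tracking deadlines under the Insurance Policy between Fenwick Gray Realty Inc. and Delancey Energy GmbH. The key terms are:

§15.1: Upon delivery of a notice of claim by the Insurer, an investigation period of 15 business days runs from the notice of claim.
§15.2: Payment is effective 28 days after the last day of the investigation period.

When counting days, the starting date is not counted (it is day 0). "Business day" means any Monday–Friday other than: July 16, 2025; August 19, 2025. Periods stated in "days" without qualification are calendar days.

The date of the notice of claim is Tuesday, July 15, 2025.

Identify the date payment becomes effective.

September 3, 2025

The last day of the investigation period: counting 15 business days from Tuesday, July 15, 2025 (Jul 17, Jul 18, Jul 21, Jul 22, …, Aug 4, Aug 5, Aug 6, skipping weekends and the listed holiday on Jul 16) reaches Wednesday, August 6, 2025.
The date payment becomes effective: 28 calendar days after August 6, 2025 is September 3, 2025.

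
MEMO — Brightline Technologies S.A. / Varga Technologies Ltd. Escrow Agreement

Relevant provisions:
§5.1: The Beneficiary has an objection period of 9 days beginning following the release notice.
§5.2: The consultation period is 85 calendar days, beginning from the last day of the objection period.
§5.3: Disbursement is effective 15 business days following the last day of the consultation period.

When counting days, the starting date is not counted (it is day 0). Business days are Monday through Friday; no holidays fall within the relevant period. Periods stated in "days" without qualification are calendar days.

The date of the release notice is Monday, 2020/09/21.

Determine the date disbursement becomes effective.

2021/01/14

Adding 9 calendar days to 2020/09/21 gives 2020/09/30, which is the last day of the objection period.
Adding 85 calendar days to 2020/09/30 gives 2020/12/24, which is the last day of the consultation period.
The date disbursement becomes effective: counting 15 business days from Thursday, 2020/12/24 (Dec 25, Dec 28, Dec 29, Dec 30, …, Jan 12, Jan 13, Jan 14, skipping weekends) reaches Thursday, 2021/01/14.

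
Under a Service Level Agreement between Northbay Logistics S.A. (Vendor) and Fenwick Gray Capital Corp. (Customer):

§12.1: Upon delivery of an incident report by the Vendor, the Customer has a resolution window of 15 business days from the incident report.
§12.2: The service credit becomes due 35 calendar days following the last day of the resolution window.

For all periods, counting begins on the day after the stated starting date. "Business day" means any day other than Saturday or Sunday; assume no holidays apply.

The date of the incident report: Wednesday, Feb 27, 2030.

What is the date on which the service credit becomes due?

Apr 24, 2030

The last day of the resolution window: counting 15 business days from Wednesday, Feb 27, 2030 (Feb 28, Mar 1, Mar 4, Mar 5, …, Mar 18, Mar 19, Mar 20, skipping weekends) reaches Wednesday, Mar 20, 2030.
The date on which the service credit becomes due: 35 calendar days after Mar 20, 2030 is Apr 24, 2030.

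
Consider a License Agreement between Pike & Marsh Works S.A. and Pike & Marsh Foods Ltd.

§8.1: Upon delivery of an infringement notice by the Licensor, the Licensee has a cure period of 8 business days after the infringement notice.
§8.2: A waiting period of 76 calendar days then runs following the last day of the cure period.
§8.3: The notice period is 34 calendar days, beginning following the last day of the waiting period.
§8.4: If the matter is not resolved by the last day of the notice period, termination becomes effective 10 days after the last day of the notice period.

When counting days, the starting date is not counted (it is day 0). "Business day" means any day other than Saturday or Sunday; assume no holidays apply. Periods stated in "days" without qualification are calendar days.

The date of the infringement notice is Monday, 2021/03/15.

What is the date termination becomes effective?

2021/07/23

The last day of the cure period: 8 business days after Monday, 2021/03/15, skipping weekends — Mar 16, Mar 17, Mar 18, Mar 19, Mar 22, Mar 23, Mar 24, Mar 25 — lands on Thursday, 2021/03/25.
The last day of the waiting period: 2021/03/25 + 76 days = 2021/06/09.
Adding 34 calendar days to 2021/06/09 gives 2021/07/13, which is the last day of the notice period.
The date termination becomes effective: 2021/07/13 + 10 days = 2021/07/23.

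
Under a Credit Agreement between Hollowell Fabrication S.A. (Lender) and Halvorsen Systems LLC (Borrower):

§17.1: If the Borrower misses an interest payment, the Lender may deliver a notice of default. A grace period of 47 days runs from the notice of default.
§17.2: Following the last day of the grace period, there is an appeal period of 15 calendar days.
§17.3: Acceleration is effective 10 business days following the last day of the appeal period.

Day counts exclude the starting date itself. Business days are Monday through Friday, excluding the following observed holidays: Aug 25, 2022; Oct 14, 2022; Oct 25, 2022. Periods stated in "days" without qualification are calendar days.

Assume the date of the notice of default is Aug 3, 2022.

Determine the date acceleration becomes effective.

Oct 19, 2022

The last day of the grace period: 47 calendar days after Aug 3, 2022 is Sep 19, 2022.
The last day of the appeal period: Sep 19, 2022 + 15 days = Oct 4, 2022.
The date acceleration becomes effective: counting 10 business days from Tuesday, Oct 4, 2022 (Oct 5, Oct 6, Oct 7, Oct 10, Oct 11, Oct 12, Oct 13, Oct 17, Oct 18, Oct 19, skipping weekends and the listed holiday on Oct 14) reaches Wednesday, Oct 19, 2022.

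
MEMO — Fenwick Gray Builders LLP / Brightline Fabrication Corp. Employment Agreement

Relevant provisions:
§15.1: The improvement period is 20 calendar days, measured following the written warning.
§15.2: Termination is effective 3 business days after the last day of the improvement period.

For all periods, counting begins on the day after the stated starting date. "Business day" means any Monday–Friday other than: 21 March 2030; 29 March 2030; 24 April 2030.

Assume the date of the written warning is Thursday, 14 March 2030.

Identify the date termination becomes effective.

8 April 2030

The last day of the improvement period: 20 calendar days after 14 March 2030 is 3 April 2030.
From Wednesday, 3 April 2030, 3 business days (Apr 4, Apr 5, Apr 8, skipping weekends) brings us to Monday, 8 April 2030, which is the date termination becomes effective.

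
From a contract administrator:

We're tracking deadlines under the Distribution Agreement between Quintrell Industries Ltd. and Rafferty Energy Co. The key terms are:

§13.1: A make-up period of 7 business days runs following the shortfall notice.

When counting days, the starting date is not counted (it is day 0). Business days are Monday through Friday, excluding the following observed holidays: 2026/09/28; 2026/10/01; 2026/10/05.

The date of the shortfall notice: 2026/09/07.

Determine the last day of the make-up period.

The last day of the make-up period: counting 7 business days from Monday, 2026/09/07 (Sep 8, Sep 9, Sep 10, Sep 11, Sep 14, Sep 15, Sep 16, skipping weekends) reaches Wednesday, 2026/09/16.

2026/09/16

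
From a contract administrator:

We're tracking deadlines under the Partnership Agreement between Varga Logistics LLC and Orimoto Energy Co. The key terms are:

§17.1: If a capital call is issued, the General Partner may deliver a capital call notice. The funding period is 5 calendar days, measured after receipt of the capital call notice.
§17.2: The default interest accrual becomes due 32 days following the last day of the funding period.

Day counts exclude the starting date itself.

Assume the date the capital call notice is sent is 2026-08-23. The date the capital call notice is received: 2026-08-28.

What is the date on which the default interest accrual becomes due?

Adding 5 calendar days to 2026-08-28 gives 2026-09-02, which is the last day of the funding period.
The date on which the default interest accrual becomes due: 32 calendar days after 2026-09-02 is 2026-10-04.

2026-10-04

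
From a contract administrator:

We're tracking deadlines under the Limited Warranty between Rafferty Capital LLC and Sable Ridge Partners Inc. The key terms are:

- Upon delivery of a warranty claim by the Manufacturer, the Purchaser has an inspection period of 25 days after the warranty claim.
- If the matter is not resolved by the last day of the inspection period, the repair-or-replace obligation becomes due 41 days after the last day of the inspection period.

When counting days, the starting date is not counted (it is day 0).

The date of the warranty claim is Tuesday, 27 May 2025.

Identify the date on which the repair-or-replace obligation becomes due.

1 August 2025

The last day of the inspection period: 25 calendar days after 27 May 2025 is 21 June 2025.
The date on which the repair-or-replace obligation becomes due: 41 calendar days after 21 June 2025 is 1 August 2025.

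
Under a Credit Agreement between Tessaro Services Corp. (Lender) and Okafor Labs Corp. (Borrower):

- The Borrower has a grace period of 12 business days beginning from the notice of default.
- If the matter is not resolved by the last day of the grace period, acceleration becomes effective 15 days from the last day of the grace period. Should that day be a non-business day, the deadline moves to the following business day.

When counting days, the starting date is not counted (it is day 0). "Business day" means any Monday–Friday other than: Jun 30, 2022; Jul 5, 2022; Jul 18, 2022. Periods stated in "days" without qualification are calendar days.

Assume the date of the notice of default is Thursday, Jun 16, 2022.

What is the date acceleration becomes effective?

The last day of the grace period: counting 12 business days from Thursday, Jun 16, 2022 (Jun 17, Jun 20, Jun 21, Jun 22, …, Jul 1, Jul 4, Jul 6, skipping weekends and the listed holidays on Jun 30, Jul 5) reaches Wednesday, Jul 6, 2022.
The date acceleration becomes effective: Jul 6, 2022 + 15 days = Jul 21, 2022. Jul 21, 2022 is a Thursday and is not a listed holiday, so no roll-forward applies.

Jul 21, 2022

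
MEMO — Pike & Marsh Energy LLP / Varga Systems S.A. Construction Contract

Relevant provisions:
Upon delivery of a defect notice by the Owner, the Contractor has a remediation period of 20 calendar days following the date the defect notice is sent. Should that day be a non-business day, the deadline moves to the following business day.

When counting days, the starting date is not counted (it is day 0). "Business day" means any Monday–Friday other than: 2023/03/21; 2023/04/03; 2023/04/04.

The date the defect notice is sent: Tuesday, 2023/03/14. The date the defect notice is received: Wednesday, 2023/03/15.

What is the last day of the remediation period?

2023/04/05

Adding 20 calendar days to 2023/03/14 gives 2023/04/03, which is the last day of the remediation period. That falls on Monday, a listed holiday, so it rolls to the next business day, Wednesday, 2023/04/05.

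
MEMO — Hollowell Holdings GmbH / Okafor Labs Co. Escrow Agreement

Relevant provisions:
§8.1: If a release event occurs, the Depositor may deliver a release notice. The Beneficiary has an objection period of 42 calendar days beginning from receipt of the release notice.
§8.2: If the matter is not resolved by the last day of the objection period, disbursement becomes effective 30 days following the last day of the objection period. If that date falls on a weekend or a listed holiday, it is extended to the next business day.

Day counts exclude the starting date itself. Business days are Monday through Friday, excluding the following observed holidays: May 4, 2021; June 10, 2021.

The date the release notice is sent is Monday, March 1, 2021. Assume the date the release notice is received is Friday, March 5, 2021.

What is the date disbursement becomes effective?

May 17, 2021

Adding 42 calendar days to March 5, 2021 gives April 16, 2021, which is the last day of the objection period.
The date disbursement becomes effective: April 16, 2021 + 30 days = May 16, 2021. That falls on a Sunday, so it rolls to the next business day, Monday, May 17, 2021.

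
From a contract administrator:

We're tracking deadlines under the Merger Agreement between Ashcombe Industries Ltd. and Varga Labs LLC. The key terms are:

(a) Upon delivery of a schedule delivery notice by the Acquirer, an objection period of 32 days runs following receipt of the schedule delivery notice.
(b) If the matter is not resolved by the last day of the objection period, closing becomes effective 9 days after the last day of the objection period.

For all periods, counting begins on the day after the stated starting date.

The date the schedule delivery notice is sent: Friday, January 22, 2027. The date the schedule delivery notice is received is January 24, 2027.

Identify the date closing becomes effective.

The last day of the objection period: January 24, 2027 + 32 days = February 25, 2027.
The date closing becomes effective: 9 calendar days after February 25, 2027 is March 6, 2027.

March 6, 2027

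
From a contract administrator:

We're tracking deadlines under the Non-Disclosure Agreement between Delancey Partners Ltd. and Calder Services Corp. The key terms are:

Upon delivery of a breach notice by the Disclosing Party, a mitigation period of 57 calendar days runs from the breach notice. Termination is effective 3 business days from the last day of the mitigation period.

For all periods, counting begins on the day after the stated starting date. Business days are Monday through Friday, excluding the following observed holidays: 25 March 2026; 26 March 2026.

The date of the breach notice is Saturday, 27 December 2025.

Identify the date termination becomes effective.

25 February 2026

The last day of the mitigation period: 57 calendar days after 27 December 2025 is 22 February 2026.
The date termination becomes effective: counting 3 business days from Sunday, 22 February 2026 (Feb 23, Feb 24, Feb 25, skipping weekends) reaches Wednesday, 25 February 2026.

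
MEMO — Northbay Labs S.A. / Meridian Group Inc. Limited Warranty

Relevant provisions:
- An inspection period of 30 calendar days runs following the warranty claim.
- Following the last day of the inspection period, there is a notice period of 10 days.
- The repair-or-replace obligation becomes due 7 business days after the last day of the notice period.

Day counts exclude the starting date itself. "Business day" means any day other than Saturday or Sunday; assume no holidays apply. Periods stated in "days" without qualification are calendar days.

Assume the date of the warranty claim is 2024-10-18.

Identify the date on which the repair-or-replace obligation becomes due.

The last day of the inspection period: 30 calendar days after 2024-10-18 is 2024-11-17.
The last day of the notice period: 2024-11-17 + 10 days = 2024-11-27.
The date on which the repair-or-replace obligation becomes due: counting 7 business days from Wednesday, 2024-11-27 (Nov 28, Nov 29, Dec 2, Dec 3, Dec 4, Dec 5, Dec 6, skipping weekends) reaches Friday, 2024-12-06.

2024-12-06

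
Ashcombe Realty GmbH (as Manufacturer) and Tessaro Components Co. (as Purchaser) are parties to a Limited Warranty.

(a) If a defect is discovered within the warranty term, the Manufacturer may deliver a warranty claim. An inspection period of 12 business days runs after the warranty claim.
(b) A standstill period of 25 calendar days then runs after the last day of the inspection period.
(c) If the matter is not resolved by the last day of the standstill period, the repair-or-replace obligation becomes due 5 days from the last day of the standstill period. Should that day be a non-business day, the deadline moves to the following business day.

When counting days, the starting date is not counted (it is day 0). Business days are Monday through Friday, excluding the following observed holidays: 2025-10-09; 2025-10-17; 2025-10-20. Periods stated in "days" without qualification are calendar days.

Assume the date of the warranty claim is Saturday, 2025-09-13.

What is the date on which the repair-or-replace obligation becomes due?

2025-10-30

The last day of the inspection period: counting 12 business days from Saturday, 2025-09-13 (Sep 15, Sep 16, Sep 17, Sep 18, …, Sep 26, Sep 29, Sep 30, skipping weekends) reaches Tuesday, 2025-09-30.
Adding 25 calendar days to 2025-09-30 gives 2025-10-25, which is the last day of the standstill period.
The date on which the repair-or-replace obligation becomes due: 2025-10-25 + 5 days = 2025-10-30. 2025-10-30 is a Thursday and is not a listed holiday, so no roll-forward applies.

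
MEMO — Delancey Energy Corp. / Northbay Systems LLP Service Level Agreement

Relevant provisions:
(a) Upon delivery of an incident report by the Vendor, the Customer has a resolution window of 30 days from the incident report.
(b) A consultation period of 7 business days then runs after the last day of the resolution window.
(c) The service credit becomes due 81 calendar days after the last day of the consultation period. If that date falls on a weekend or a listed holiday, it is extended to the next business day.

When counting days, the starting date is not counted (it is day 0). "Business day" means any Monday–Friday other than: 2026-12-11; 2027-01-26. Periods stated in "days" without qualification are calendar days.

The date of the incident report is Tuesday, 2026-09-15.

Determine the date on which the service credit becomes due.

The last day of the resolution window: 30 calendar days after 2026-09-15 is 2026-10-15.
The last day of the consultation period: 7 business days after Thursday, 2026-10-15, skipping weekends — Oct 16, Oct 19, Oct 20, Oct 21, Oct 22, Oct 23, Oct 26 — lands on Monday, 2026-10-26.
The date on which the service credit becomes due: 81 calendar days after 2026-10-26 is 2027-01-15. 2027-01-15 is a Friday and is not a listed holiday, so no roll-forward applies.

2027-01-15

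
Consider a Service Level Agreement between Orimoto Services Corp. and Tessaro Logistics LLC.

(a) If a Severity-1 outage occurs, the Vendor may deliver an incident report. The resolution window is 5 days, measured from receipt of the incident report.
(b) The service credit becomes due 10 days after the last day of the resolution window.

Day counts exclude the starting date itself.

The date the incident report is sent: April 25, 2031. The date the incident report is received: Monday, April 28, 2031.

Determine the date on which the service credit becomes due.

May 13, 2031

The last day of the resolution window: April 28, 2031 + 5 days = May 3, 2031.
Adding 10 calendar days to May 3, 2031 gives May 13, 2031, which is the date on which the service credit becomes due.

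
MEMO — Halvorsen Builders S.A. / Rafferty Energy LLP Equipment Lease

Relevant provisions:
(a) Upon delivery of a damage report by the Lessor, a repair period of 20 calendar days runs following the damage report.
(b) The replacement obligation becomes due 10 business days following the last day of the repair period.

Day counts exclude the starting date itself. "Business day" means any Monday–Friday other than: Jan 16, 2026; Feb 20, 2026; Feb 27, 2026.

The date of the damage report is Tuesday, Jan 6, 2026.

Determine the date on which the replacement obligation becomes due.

Feb 9, 2026

The last day of the repair period: 20 calendar days after Jan 6, 2026 is Jan 26, 2026.
The date on which the replacement obligation becomes due: 10 business days after Monday, Jan 26, 2026, skipping weekends — Jan 27, Jan 28, Jan 29, Jan 30, Feb 2, Feb 3, Feb 4, Feb 5, Feb 6, Feb 9 — lands on Monday, Feb 9, 2026.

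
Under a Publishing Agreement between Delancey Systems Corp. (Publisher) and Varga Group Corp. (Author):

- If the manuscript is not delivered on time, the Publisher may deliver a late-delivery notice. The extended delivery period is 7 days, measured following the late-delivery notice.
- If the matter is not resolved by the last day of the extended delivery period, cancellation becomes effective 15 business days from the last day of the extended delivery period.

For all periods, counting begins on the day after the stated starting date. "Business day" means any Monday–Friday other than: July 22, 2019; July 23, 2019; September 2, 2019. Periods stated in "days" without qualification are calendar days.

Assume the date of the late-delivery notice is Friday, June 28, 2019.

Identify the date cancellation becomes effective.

The last day of the extended delivery period: 7 calendar days after June 28, 2019 is July 5, 2019.
The date cancellation becomes effective: 15 business days after Friday, July 5, 2019, skipping weekends and the listed holidays on Jul 22, Jul 23 — Jul 8, Jul 9, Jul 10, Jul 11, …, Jul 26, Jul 29, Jul 30 — lands on Tuesday, July 30, 2019.

July 30, 2019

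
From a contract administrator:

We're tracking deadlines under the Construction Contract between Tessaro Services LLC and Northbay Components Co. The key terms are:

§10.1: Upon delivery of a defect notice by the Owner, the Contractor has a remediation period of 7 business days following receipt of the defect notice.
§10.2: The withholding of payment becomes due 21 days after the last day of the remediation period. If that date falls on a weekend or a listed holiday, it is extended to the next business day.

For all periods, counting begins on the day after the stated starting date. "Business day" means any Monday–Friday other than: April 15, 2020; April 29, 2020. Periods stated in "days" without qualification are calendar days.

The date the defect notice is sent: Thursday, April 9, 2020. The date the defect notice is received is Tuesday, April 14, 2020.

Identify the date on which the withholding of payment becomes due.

From Tuesday, April 14, 2020, 7 business days (Apr 16, Apr 17, Apr 20, Apr 21, Apr 22, Apr 23, Apr 24, skipping weekends and the listed holiday on Apr 15) brings us to Friday, April 24, 2020, which is the last day of the remediation period.
The date on which the withholding of payment becomes due: 21 calendar days after April 24, 2020 is May 15, 2020. May 15, 2020 is a Friday and is not a listed holiday, so no roll-forward applies.

May 15, 2020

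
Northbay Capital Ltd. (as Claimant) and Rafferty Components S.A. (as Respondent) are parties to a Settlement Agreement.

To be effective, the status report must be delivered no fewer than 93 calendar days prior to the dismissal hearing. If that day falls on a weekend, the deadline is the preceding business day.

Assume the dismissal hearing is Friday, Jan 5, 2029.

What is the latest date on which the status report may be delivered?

Counting back 93 calendar days from Jan 5, 2029 gives Oct 4, 2028. That is a Wednesday, so no adjustment is needed.

Oct 4, 2028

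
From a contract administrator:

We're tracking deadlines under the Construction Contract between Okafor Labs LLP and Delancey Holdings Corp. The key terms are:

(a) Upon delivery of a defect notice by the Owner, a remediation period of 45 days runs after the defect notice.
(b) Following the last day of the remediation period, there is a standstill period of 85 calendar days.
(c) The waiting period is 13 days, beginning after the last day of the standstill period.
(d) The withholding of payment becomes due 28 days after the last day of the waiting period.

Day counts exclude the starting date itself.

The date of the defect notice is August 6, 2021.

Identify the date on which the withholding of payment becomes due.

Adding 45 calendar days to August 6, 2021 gives September 20, 2021, which is the last day of the remediation period.
The last day of the standstill period: 85 calendar days after September 20, 2021 is December 14, 2021.
The last day of the waiting period: December 14, 2021 + 13 days = December 27, 2021.
The date on which the withholding of payment becomes due: 28 calendar days after December 27, 2021 is January 24, 2022.

January 24, 2022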